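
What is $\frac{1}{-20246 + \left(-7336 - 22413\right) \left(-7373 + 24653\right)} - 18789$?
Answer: $- \frac{9659104848175}{514082966} \approx -18789.0$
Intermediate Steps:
$\frac{1}{-20246 + \left(-7336 - 22413\right) \left(-7373 + 24653\right)} - 18789 = \frac{1}{-20246 - 514062720} - 18789 = \frac{1}{-514082966} - 18789 = - \frac{1}{514082966} - 18789 = - \frac{9659104848175}{514082966}$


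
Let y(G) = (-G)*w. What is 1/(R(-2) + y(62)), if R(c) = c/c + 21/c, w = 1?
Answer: -2/143 ≈ -0.013986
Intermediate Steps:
y(G) = -G (y(G) = -G*1 = -G)
R(c) = 1 + 21/c
1/(R(-2) + y(62)) = 1/((21 - 2)/(-2) - 1*62) = 1/(-½*19 - 62) = 1/(-19/2 - 62) = 1/(-143/2) = -2/143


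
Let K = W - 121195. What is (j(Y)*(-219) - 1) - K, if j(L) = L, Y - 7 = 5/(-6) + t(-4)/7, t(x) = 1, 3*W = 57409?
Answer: 4228387/42 ≈ 1.0068e+5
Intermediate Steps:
W = 57409/3 (W = (1/3)*57409 = 57409/3 ≈ 19136.)
Y = 265/42 (Y = 7 + (5/(-6) + 1/7) = 7 + (5*(-1/6) + 1*(1/7)) = 7 + (-5/6 + 1/7) = 7 - 29/42 = 265/42 ≈ 6.3095)
K = -306176/3 (K = 57409/3 - 121195 = -306176/3 ≈ -1.0206e+5)
(j(Y)*(-219) - 1) - K = ((265/42)*(-219) - 1) - 1*(-306176/3) = (-19345/14 - 1) + 306176/3 = -19359/14 + 306176/3 = 4228387/42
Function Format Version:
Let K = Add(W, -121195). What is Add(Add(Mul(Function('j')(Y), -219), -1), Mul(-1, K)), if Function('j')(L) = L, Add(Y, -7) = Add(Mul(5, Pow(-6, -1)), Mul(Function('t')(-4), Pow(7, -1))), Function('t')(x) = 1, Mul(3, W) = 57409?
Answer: Rational(4228387, 42) ≈ 1.0068e+5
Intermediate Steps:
W = Rational(57409, 3) (W = Mul(Rational(1, 3), 57409) = Rational(57409, 3) ≈ 19136.)
Y = Rational(265, 42) (Y = Add(7, Add(Mul(5, Pow(-6, -1)), Mul(1, Pow(7, -1)))) = Add(7, Add(Mul(5, Rational(-1, 6)), Mul(1, Rational(1, 7)))) = Add(7, Add(Rational(-5, 6), Rational(1, 7))) = Add(7, Rational(-29, 42)) = Rational(265, 42) ≈ 6.3095)
K = Rational(-306176, 3) (K = Add(Rational(57409, 3), -121195) = Rational(-306176, 3) ≈ -1.0206e+5)
Add(Add(Mul(Function('j')(Y), -219), -1), Mul(-1, K)) = Add(Add(Mul(Rational(265, 42), -219), -1), Mul(-1, Rational(-306176, 3))) = Add(Add(Rational(-19345, 14), -1), Rational(306176, 3)) = Add(Rational(-19359, 14), Rational(306176, 3)) = Rational(4228387, 42)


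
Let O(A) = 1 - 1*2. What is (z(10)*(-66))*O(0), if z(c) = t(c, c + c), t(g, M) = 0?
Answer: 0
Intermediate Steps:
z(c) = 0
O(A) = -1 (O(A) = 1 - 2 = -1)
(z(10)*(-66))*O(0) = (0*(-66))*(-1) = 0*(-1) = 0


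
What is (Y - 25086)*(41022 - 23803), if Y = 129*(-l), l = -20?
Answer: -387530814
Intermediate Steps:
Y = 2580 (Y = 129*(-1*(-20)) = 129*20 = 2580)
(Y - 25086)*(41022 - 23803) = (2580 - 25086)*(41022 - 23803) = -22506*17219 = -387530814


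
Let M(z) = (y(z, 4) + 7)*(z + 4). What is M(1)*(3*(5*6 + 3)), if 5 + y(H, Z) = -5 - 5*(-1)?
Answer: 990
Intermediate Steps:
y(H, Z) = -5 (y(H, Z) = -5 + (-5 - 5*(-1)) = -5 + (-5 + 5) = -5 + 0 = -5)
M(z) = 8 + 2*z (M(z) = (-5 + 7)*(z + 4) = 2*(4 + z) = 8 + 2*z)
M(1)*(3*(5*6 + 3)) = (8 + 2*1)*(3*(5*6 + 3)) = (8 + 2)*(3*(30 + 3)) = 10*(3*33) = 10*99 = 990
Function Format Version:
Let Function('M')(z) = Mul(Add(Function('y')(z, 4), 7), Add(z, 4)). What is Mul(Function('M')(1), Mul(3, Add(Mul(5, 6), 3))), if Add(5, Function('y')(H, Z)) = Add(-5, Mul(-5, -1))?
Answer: 990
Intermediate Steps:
Function('y')(H, Z) = -5 (Function('y')(H, Z) = Add(-5, Add(-5, Mul(-5, -1))) = Add(-5, Add(-5, 5)) = Add(-5, 0) = -5)
Function('M')(z) = Add(8, Mul(2, z)) (Function('M')(z) = Mul(Add(-5, 7), Add(z, 4)) = Mul(2, Add(4, z)) = Add(8, Mul(2, z)))
Mul(Function('M')(1), Mul(3, Add(Mul(5, 6), 3))) = Mul(Add(8, Mul(2, 1)), Mul(3, Add(Mul(5, 6), 3))) = Mul(Add(8, 2), Mul(3, Add(30, 3))) = Mul(10, Mul(3, 33)) = Mul(10, 99) = 990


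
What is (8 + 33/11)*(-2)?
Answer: -22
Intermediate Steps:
(8 + 33/11)*(-2) = (8 + 33*(1/11))*(-2) = (8 + 3)*(-2) = 11*(-2) = -22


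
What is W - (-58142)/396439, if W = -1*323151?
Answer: -128109601147/396439 ≈ -3.2315e+5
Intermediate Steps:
W = -323151
W - (-58142)/396439 = -323151 - (-58142)/396439 = -323151 - 1*(-58142/396439) = -323151 + 58142/396439 = -128109601147/396439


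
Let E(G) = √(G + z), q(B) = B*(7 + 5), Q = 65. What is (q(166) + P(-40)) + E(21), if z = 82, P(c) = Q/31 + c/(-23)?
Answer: 1423031/713 + √103 ≈ 2006.0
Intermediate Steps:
P(c) = 65/31 - c/23 (P(c) = 65/31 + c/(-23) = 65*(1/31) + c*(-1/23) = 65/31 - c/23)
q(B) = 12*B (q(B) = B*12 = 12*B)
E(G) = √(82 + G) (E(G) = √(G + 82) = √(82 + G))
(q(166) + P(-40)) + E(21) = (12*166 + (65/31 - 1/23*(-40))) + √(82 + 21) = (1992 + (65/31 + 40/23)) + √103 = (1992 + 2735/713) + √103 = 1423031/713 + √103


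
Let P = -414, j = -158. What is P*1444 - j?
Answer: -597658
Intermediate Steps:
P*1444 - j = -414*1444 - 1*(-158) = -597816 + 158 = -597658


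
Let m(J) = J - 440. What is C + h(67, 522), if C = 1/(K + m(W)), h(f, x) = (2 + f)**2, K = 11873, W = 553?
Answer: 57065347/11986 ≈ 4761.0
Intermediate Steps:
m(J) = -440 + J
C = 1/11986 (C = 1/(11873 + (-440 + 553)) = 1/(11873 + 113) = 1/11986 ≈ 8.3431e-5)
C + h(67, 522) = 1/11986 + (2 + 67)**2 = 1/11986 + 69**2 = 1/11986 + 4761 = 57065347/11986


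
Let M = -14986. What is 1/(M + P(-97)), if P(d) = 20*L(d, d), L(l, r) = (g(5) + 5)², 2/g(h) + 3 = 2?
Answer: -1/14806 ≈ -6.7540e-5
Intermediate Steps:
g(h) = -2 (g(h) = 2/(-3 + 2) = 2/(-1) = 2*(-1) = -2)
L(l, r) = 9 (L(l, r) = (-2 + 5)² = 3² = 9)
P(d) = 180 (P(d) = 20*9 = 180)
1/(M + P(-97)) = 1/(-14986 + 180) = 1/(-14806) = -1/14806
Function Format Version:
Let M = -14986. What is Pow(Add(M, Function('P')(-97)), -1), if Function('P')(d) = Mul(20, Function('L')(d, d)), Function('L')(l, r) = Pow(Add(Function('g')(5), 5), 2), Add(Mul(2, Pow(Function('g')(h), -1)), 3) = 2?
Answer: Rational(-1, 14806) ≈ -6.7540e-5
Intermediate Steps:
Function('g')(h) = -2 (Function('g')(h) = Mul(2, Pow(Add(-3, 2), -1)) = Mul(2, Pow(-1, -1)) = Mul(2, -1) = -2)
Function('L')(l, r) = 9 (Function('L')(l, r) = Pow(Add(-2, 5), 2) = Pow(3, 2) = 9)
Function('P')(d) = 180 (Function('P')(d) = Mul(20, 9) = 180)
Pow(Add(M, Function('P')(-97)), -1) = Pow(Add(-14986, 180), -1) = Pow(-14806, -1) = Rational(-1, 14806)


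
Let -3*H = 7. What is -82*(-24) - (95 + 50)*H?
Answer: 6919/3 ≈ 2306.3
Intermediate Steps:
H = -7/3 (H = -⅓*7 = -7/3 ≈ -2.3333)
-82*(-24) - (95 + 50)*H = -82*(-24) - (95 + 50)*(-7)/3 = 1968 - 145*(-7)/3 = 1968 - 1*(-1015/3) = 1968 + 1015/3 = 6919/3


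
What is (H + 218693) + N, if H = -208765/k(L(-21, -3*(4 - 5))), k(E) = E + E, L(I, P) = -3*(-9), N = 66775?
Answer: 15206507/54 ≈ 2.8160e+5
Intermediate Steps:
L(I, P) = 27
k(E) = 2*E
H = -208765/54 (H = -208765/(2*27) = -208765/54 ≈ -3866.0)
(H + 218693) + N = (-208765/54 + 218693) + 66775 = 11600657/54 + 66775 = 15206507/54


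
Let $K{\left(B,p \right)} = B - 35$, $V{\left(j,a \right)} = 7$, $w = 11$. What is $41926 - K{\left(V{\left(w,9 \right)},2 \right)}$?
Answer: $41954$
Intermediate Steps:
$K{\left(B,p \right)} = -35 + B$ ($K{\left(B,p \right)} = B - 35 = -35 + B$)
$41926 - K{\left(V{\left(w,9 \right)},2 \right)} = 41926 - \left(-35 + 7\right) = 41926 - -28 = 41926 + 28 = 41954$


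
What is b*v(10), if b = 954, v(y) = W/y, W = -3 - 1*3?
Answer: -2862/5 ≈ -572.40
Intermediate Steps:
W = -6 (W = -3 - 3 = -6)
v(y) = -6/y
b*v(10) = 954*(-6/10) = 954*(-6*1/10) = 954*(-3/5) = -2862/5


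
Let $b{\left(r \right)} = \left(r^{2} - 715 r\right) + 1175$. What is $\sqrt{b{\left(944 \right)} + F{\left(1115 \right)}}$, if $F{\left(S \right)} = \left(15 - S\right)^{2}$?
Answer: $\sqrt{1427351} \approx 1194.7$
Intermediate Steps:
$b{\left(r \right)} = 1175 + r^{2} - 715 r$
$\sqrt{b{\left(944 \right)} + F{\left(1115 \right)}} = \sqrt{\left(1175 + 944^{2} - 674960\right) + \left(-15 + 1115\right)^{2}} = \sqrt{\left(1175 + 891136 - 674960\right) + 1100^{2}} = \sqrt{217351 + 1210000} = \sqrt{1427351}$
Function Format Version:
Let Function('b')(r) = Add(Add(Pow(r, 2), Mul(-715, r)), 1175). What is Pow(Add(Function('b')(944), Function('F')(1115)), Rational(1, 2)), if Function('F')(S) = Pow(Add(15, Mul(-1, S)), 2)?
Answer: Pow(1427351, Rational(1, 2)) ≈ 1194.7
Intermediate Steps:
Function('b')(r) = Add(1175, Pow(r, 2), Mul(-715, r))
Pow(Add(Function('b')(944), Function('F')(1115)), Rational(1, 2)) = Pow(Add(Add(1175, Pow(944, 2), Mul(-715, 944)), Pow(Add(-15, 1115), 2)), Rational(1, 2)) = Pow(Add(Add(1175, 891136, -674960), Pow(1100, 2)), Rational(1, 2)) = Pow(Add(217351, 1210000), Rational(1, 2)) = Pow(1427351, Rational(1, 2))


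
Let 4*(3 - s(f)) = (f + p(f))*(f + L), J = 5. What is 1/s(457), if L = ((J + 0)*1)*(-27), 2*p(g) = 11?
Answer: -4/148913 ≈ -2.6861e-5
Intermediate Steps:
p(g) = 11/2 (p(g) = (½)*11 = 11/2)
L = -135 (L = ((5 + 0)*1)*(-27) = (5*1)*(-27) = 5*(-27) = -135)
s(f) = 3 - (-135 + f)*(11/2 + f)/4 (s(f) = 3 - (f + 11/2)*(f - 135)/4 = 3 - (11/2 + f)*(-135 + f)/4 = 3 - (-135 + f)*(11/2 + f)/4)
1/s(457) = 1/(1509/8 - ¼*457² + (259/8)*457) = 1/(1509/8 - ¼*208849 + 118363/8) = 1/(1509/8 - 208849/4 + 118363/8) = 1/(-148913/4) = -4/148913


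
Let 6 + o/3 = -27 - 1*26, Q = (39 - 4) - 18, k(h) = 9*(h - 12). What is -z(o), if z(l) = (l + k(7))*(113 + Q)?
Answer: 28860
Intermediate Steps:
k(h) = -108 + 9*h (k(h) = 9*(-12 + h) = -108 + 9*h)
Q = 17 (Q = 35 - 18 = 17)
o = -177 (o = -18 + 3*(-27 - 1*26) = -18 + 3*(-27 - 26) = -18 + 3*(-53) = -18 - 159 = -177)
z(l) = -5850 + 130*l (z(l) = (l + (-108 + 9*7))*(113 + 17) = (l + (-108 + 63))*130 = (l - 45)*130 = (-45 + l)*130 = -5850 + 130*l)
-z(o) = -(-5850 + 130*(-177)) = -(-5850 - 23010) = -1*(-28860) = 28860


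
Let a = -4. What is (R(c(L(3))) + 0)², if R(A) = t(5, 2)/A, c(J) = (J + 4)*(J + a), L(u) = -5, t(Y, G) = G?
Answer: 4/81 ≈ 0.049383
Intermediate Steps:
c(J) = (-4 + J)*(4 + J) (c(J) = (J + 4)*(J - 4) = (4 + J)*(-4 + J) = (-4 + J)*(4 + J))
R(A) = 2/A
(R(c(L(3))) + 0)² = (2/(-16 + (-5)²) + 0)² = (2/(-16 + 25) + 0)² = (2/9 + 0)² = (2/9)² = 4/81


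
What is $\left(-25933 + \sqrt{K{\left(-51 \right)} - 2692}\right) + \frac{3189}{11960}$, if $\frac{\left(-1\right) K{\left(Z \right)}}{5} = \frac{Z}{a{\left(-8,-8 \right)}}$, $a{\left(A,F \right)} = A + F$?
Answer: $- \frac{310155491}{11960} + \frac{i \sqrt{43327}}{4} \approx -25933.0 + 52.038 i$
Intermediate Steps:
$K{\left(Z \right)} = \frac{5 Z}{16}$ ($K{\left(Z \right)} = - 5 \frac{Z}{-8 - 8} = - 5 \frac{Z}{-16} = - 5 Z \left(- \frac{1}{16}\right) = - 5 \left(- \frac{Z}{16}\right) = \frac{5 Z}{16}$)
$\left(-25933 + \sqrt{K{\left(-51 \right)} - 2692}\right) + \frac{3189}{11960} = \left(-25933 + \sqrt{\frac{5}{16} \left(-51\right) - 2692}\right) + \frac{3189}{11960} = \left(-25933 + \sqrt{- \frac{255}{16} - 2692}\right) + 3189 \cdot \frac{1}{11960} = \left(-25933 + \sqrt{- \frac{43327}{16}}\right) + \frac{3189}{11960} = \left(-25933 + \frac{i \sqrt{43327}}{4}\right) + \frac{3189}{11960} = - \frac{310155491}{11960} + \frac{i \sqrt{43327}}{4}$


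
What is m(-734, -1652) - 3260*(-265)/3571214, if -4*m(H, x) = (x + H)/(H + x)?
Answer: -57807/7142428 ≈ -0.0080935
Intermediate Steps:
m(H, x) = -¼ (m(H, x) = -(x + H)/(4*(H + x)) = -(H + x)/(4*(H + x)) = -¼*1 = -¼)
m(-734, -1652) - 3260*(-265)/3571214 = -¼ - 3260*(-265)/3571214 = -¼ - (-863900)/3571214 = -¼ - 1*(-431950/1785607) = -¼ + 431950/1785607 = -57807/7142428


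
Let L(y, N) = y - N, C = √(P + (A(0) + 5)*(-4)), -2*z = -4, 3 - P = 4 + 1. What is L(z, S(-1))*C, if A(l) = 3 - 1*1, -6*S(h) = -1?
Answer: 11*I*√30/6 ≈ 10.042*I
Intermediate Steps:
S(h) = ⅙ (S(h) = -⅙*(-1) = ⅙)
P = -2 (P = 3 - (4 + 1) = 3 - 1*5 = 3 - 5 = -2)
z = 2 (z = -½*(-4) = 2)
A(l) = 2 (A(l) = 3 - 1 = 2)
C = I*√30 (C = √(-2 + (2 + 5)*(-4)) = √(-2 + 7*(-4)) = √(-2 - 28) = √(-30) = I*√30 ≈ 5.4772*I)
L(z, S(-1))*C = (2 - 1*⅙)*(I*√30) = (2 - ⅙)*(I*√30) = 11*(I*√30)/6 = 11*I*√30/6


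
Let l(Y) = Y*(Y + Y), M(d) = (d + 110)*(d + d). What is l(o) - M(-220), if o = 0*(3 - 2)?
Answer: -48400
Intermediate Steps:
M(d) = 2*d*(110 + d) (M(d) = (110 + d)*(2*d) = 2*d*(110 + d))
o = 0 (o = 0*1 = 0)
l(Y) = 2*Y² (l(Y) = Y*(2*Y) = 2*Y²)
l(o) - M(-220) = 2*0² - 2*(-220)*(110 - 220) = 2*0 - 2*(-220)*(-110) = 0 - 1*48400 = 0 - 48400 = -48400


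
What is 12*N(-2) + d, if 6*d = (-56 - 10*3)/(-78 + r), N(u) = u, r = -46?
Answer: -8885/372 ≈ -23.884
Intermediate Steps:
d = 43/372 (d = ((-56 - 10*3)/(-78 - 46))/6 = ((-56 - 30)/(-124))/6 = (-86*(-1/124))/6 = (⅙)*(43/62) = 43/372 ≈ 0.11559)
12*N(-2) + d = 12*(-2) + 43/372 = -24 + 43/372 = -8885/372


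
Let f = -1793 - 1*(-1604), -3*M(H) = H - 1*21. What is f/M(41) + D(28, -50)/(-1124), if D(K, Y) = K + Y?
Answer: 159437/5620 ≈ 28.370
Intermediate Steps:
M(H) = 7 - H/3 (M(H) = -(H - 1*21)/3 = -(H - 21)/3 = -(-21 + H)/3 = 7 - H/3)
f = -189 (f = -1793 + 1604 = -189)
f/M(41) + D(28, -50)/(-1124) = -189/(7 - ⅓*41) + (28 - 50)/(-1124) = -189/(7 - 41/3) - 22*(-1/1124) = -189/(-20/3) + 11/562 = -189*(-3/20) + 11/562 = 567/20 + 11/562 = 159437/5620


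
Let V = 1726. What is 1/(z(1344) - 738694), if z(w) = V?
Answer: -1/736968 ≈ -1.3569e-6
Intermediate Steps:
z(w) = 1726
1/(z(1344) - 738694) = 1/(1726 - 738694) = 1/(-736968) = -1/736968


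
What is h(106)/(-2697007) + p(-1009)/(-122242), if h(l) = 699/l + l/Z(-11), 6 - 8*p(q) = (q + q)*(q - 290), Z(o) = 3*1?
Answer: 140512839828643/52420317221346 ≈ 2.6805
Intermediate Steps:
Z(o) = 3
p(q) = ¾ - q*(-290 + q)/4 (p(q) = ¾ - (q + q)*(q - 290)/8 = ¾ - 2*q*(-290 + q)/8 = ¾ - q*(-290 + q)/4)
h(l) = 699/l + l/3
h(106)/(-2697007) + p(-1009)/(-122242) = (699/106 + (⅓)*106)/(-2697007) + (¾ - ¼*(-1009)² + (145/2)*(-1009))/(-122242) = (699*(1/106) + 106/3)*(-1/2697007) + (¾ - ¼*1018081 - 146305/2)*(-1/122242) = (699/106 + 106/3)*(-1/2697007) + (¾ - 1018081/4 - 146305/2)*(-1/122242) = (13333/318)*(-1/2697007) - 327672*(-1/122242) = -13333/857648226 + 163836/61121 = 140512839828643/52420317221346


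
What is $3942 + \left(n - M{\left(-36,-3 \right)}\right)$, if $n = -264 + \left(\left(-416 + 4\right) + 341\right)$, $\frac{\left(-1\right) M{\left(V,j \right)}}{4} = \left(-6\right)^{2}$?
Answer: $3751$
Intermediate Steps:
$M{\left(V,j \right)} = -144$ ($M{\left(V,j \right)} = - 4 \left(-6\right)^{2} = \left(-4\right) 36 = -144$)
$n = -335$ ($n = -264 + \left(-412 + 341\right) = -264 - 71 = -335$)
$3942 + \left(n - M{\left(-36,-3 \right)}\right) = 3942 - 191 = 3751$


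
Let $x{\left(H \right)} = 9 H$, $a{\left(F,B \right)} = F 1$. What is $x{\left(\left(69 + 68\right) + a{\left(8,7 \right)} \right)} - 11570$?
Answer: $-10265$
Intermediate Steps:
$a{\left(F,B \right)} = F$
$x{\left(\left(69 + 68\right) + a{\left(8,7 \right)} \right)} - 11570 = 9 \left(\left(69 + 68\right) + 8\right) - 11570 = 9 \left(137 + 8\right) - 11570 = 9 \cdot 145 - 11570 = 1305 - 11570 = -10265$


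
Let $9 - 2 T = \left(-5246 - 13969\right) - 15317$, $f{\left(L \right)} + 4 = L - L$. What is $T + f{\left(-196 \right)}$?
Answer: $\frac{34533}{2} \approx 17267.0$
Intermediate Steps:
$f{\left(L \right)} = -4$ ($f{\left(L \right)} = -4 + \left(L - L\right) = -4 + 0 = -4$)
$T = \frac{34541}{2}$ ($T = \frac{9}{2} - \frac{\left(-5246 - 13969\right) - 15317}{2} = \frac{9}{2} - \frac{-19215 - 15317}{2} = \frac{9}{2} - -17266 = \frac{9}{2} + 17266 = \frac{34541}{2} \approx 17271.0$)
$T + f{\left(-196 \right)} = \frac{34541}{2} - 4 = \frac{34533}{2}$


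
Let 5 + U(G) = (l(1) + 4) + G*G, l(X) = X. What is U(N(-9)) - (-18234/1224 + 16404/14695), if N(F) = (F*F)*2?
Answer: 26238350003/999260 ≈ 26258.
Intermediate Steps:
N(F) = 2*F² (N(F) = F²*2 = 2*F²)
U(G) = G² (U(G) = -5 + ((1 + 4) + G*G) = -5 + (5 + G²) = G²)
U(N(-9)) - (-18234/1224 + 16404/14695) = (2*(-9)²)² - (-18234/1224 + 16404/14695) = (2*81)² - (-18234*1/1224 + 16404*(1/14695)) = 162² - (-1013/68 + 16404/14695) = 26244 - 1*(-13770563/999260) = 26244 + 13770563/999260 = 26238350003/999260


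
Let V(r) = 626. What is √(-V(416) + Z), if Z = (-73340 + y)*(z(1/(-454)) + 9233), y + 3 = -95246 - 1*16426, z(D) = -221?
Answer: I*√1667355806 ≈ 40833.0*I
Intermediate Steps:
y = -111675 (y = -3 + (-95246 - 1*16426) = -3 + (-95246 - 16426) = -3 - 111672 = -111675)
Z = -1667355180 (Z = (-73340 - 111675)*(-221 + 9233) = -185015*9012 = -1667355180)
√(-V(416) + Z) = √(-1*626 - 1667355180) = √(-626 - 1667355180) = √(-1667355806) = I*√1667355806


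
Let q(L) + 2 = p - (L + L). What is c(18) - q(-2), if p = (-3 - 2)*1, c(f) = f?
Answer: 21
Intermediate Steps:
p = -5 (p = -5*1 = -5)
q(L) = -7 - 2*L (q(L) = -2 + (-5 - (L + L)) = -2 + (-5 - 2*L) = -7 - 2*L)
c(18) - q(-2) = 18 - (-7 - 2*(-2)) = 18 - (-7 + 4) = 18 - 1*(-3) = 18 + 3 = 21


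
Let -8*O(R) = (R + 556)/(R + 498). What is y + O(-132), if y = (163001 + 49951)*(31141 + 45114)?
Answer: 5943347642107/366 ≈ 1.6239e+10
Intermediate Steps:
O(R) = -(556 + R)/(8*(498 + R)) (O(R) = -(R + 556)/(8*(R + 498)) = -(556 + R)/(8*(498 + R)))
y = 16238654760 (y = 212952*76255 = 16238654760)
y + O(-132) = 16238654760 + (-556 - 1*(-132))/(8*(498 - 132)) = 16238654760 + (⅛)*(-556 + 132)/366 = 16238654760 + (⅛)*(1/366)*(-424) = 16238654760 - 53/366 = 5943347642107/366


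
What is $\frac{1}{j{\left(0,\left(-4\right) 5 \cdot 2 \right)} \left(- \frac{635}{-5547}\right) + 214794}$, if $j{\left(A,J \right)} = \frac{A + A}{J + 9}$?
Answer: $\frac{1}{214794} \approx 4.6556 \cdot 10^{-6}$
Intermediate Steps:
$j{\left(A,J \right)} = \frac{2 A}{9 + J}$
$\frac{1}{j{\left(0,\left(-4\right) 5 \cdot 2 \right)} \left(- \frac{635}{-5547}\right) + 214794} = \frac{1}{2 \cdot 0 \frac{1}{9 + \left(-4\right) 5 \cdot 2} \left(- \frac{635}{-5547}\right) + 214794} = \frac{1}{2 \cdot 0 \frac{1}{9 - 40} \left(\left(-635\right) \left(- \frac{1}{5547}\right)\right) + 214794} = \frac{1}{2 \cdot 0 \frac{1}{9 - 40} \cdot \frac{635}{5547} + 214794} = \frac{1}{2 \cdot 0 \frac{1}{-31} \cdot \frac{635}{5547} + 214794} = \frac{1}{2 \cdot 0 \left(- \frac{1}{31}\right) \frac{635}{5547} + 214794} = \frac{1}{0 \cdot \frac{635}{5547} + 214794} = \frac{1}{0 + 214794} = \frac{1}{214794}$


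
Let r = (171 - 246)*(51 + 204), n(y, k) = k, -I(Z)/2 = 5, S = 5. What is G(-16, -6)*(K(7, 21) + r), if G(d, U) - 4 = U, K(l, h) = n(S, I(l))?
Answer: 38270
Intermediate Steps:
I(Z) = -10 (I(Z) = -2*5 = -10)
K(l, h) = -10
r = -19125 (r = -75*255 = -19125)
G(d, U) = 4 + U
G(-16, -6)*(K(7, 21) + r) = (4 - 6)*(-10 - 19125) = -2*(-19135) = 38270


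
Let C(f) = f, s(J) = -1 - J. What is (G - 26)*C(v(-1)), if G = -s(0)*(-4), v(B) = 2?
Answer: -60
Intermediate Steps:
G = -4 (G = -(-1 - 1*0)*(-4) = -(-1 + 0)*(-4) = -1*(-1)*(-4) = 1*(-4) = -4)
(G - 26)*C(v(-1)) = (-4 - 26)*2 = -30*2 = -60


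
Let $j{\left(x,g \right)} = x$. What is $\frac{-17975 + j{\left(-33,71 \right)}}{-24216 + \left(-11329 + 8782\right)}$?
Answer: $\frac{18008}{26763} \approx 0.67287$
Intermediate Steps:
$\frac{-17975 + j{\left(-33,71 \right)}}{-24216 + \left(-11329 + 8782\right)} = \frac{-17975 - 33}{-24216 + \left(-11329 + 8782\right)} = - \frac{18008}{-24216 - 2547} = - \frac{18008}{-26763} = \left(-18008\right) \left(- \frac{1}{26763}\right) = \frac{18008}{26763}$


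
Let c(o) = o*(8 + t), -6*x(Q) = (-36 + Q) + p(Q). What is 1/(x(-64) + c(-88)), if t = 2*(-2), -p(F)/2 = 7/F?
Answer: -192/64391 ≈ -0.0029818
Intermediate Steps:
p(F) = -14/F
t = -4
x(Q) = 6 - Q/6 + 7/(3*Q) (x(Q) = -((-36 + Q) - 14/Q)/6 = -(-36 + Q - 14/Q)/6 = 6 - Q/6 + 7/(3*Q))
c(o) = 4*o (c(o) = o*(8 - 4) = o*4 = 4*o)
1/(x(-64) + c(-88)) = 1/((⅙)*(14 - 64*(36 - 1*(-64)))/(-64) + 4*(-88)) = 1/((⅙)*(-1/64)*(14 - 64*(36 + 64)) - 352) = 1/((⅙)*(-1/64)*(14 - 64*100) - 352) = 1/((⅙)*(-1/64)*(14 - 6400) - 352) = 1/((⅙)*(-1/64)*(-6386) - 352) = 1/(3193/192 - 352) = 1/(-64391/192) = -192/64391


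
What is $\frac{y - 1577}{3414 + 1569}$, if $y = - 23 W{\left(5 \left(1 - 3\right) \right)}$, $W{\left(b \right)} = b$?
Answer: $- \frac{449}{1661} \approx -0.27032$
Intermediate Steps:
$y = 230$ ($y = - 23 \cdot 5 \left(1 - 3\right) = - 23 \cdot 5 \left(-2\right) = \left(-23\right) \left(-10\right) = 230$)
$\frac{y - 1577}{3414 + 1569} = \frac{230 - 1577}{3414 + 1569} = - \frac{1347}{4983} = \left(-1347\right) \frac{1}{4983} = - \frac{449}{1661}$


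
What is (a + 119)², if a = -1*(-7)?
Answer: 15876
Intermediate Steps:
a = 7
(a + 119)² = (7 + 119)² = 126² = 15876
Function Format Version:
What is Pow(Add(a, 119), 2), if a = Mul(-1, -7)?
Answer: 15876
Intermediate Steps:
a = 7
Pow(Add(a, 119), 2) = Pow(Add(7, 119), 2) = Pow(126, 2) = 15876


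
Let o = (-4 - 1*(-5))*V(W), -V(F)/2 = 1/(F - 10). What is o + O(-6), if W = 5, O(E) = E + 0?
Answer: -28/5 ≈ -5.6000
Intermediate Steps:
O(E) = E
V(F) = -2/(-10 + F) (V(F) = -2/(F - 10) = -2/(-10 + F))
o = ⅖ (o = (-4 - 1*(-5))*(-2/(-10 + 5)) = (-4 + 5)*(-2/(-5)) = 1*(-2*(-⅕)) = 1*(⅖) = ⅖ ≈ 0.40000)
o + O(-6) = ⅖ - 6 = -28/5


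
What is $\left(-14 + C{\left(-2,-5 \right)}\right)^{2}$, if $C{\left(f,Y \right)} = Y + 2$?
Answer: $289$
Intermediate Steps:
$C{\left(f,Y \right)} = 2 + Y$
$\left(-14 + C{\left(-2,-5 \right)}\right)^{2} = \left(-14 + \left(2 - 5\right)\right)^{2} = \left(-14 - 3\right)^{2} = \left(-17\right)^{2} = 289$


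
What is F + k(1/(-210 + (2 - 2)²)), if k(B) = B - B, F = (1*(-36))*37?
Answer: -1332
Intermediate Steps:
F = -1332 (F = -36*37 = -1332)
k(B) = 0
F + k(1/(-210 + (2 - 2)²)) = -1332 + 0 = -1332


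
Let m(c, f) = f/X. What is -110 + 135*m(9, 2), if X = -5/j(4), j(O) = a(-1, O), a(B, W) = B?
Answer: -56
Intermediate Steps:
j(O) = -1
X = 5 (X = -5/(-1) = -5*(-1) = 5)
m(c, f) = f/5
-110 + 135*m(9, 2) = -110 + 135*((⅕)*2) = -110 + 135*(⅖) = -110 + 54 = -56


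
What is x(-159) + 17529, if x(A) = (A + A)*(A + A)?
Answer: 118653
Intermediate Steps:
x(A) = 4*A² (x(A) = (2*A)*(2*A) = 4*A²)
x(-159) + 17529 = 4*(-159)² + 17529 = 4*25281 + 17529 = 101124 + 17529 = 118653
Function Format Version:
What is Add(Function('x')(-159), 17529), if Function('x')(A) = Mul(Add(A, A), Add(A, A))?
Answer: 118653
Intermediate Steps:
Function('x')(A) = Mul(4, Pow(A, 2)) (Function('x')(A) = Mul(Mul(2, A), Mul(2, A)) = Mul(4, Pow(A, 2)))
Add(Function('x')(-159), 17529) = Add(Mul(4, Pow(-159, 2)), 17529) = Add(Mul(4, 25281), 17529) = Add(101124, 17529) = 118653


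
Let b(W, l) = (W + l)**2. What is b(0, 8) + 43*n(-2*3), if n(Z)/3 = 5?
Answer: 709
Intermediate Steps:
n(Z) = 15 (n(Z) = 3*5 = 15)
b(0, 8) + 43*n(-2*3) = (0 + 8)**2 + 43*15 = 8**2 + 645 = 64 + 645 = 709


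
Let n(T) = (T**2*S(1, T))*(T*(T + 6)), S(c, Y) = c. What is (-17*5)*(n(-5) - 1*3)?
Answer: 10880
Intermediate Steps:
n(T) = T**3*(6 + T) (n(T) = (T**2*1)*(T*(T + 6)) = T**2*(T*(6 + T)) = T**3*(6 + T))
(-17*5)*(n(-5) - 1*3) = (-17*5)*((-5)**3*(6 - 5) - 1*3) = -85*(-125*1 - 3) = -85*(-125 - 3) = -85*(-128) = 10880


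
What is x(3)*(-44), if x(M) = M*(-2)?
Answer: 264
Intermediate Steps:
x(M) = -2*M
x(3)*(-44) = -2*3*(-44) = -6*(-44) = 264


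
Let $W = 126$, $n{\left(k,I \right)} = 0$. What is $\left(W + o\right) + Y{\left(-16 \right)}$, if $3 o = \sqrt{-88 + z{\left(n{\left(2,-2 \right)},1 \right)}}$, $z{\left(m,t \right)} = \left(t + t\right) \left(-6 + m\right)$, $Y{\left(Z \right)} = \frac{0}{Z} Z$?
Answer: $126 + \frac{10 i}{3} \approx 126.0 + 3.3333 i$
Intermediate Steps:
$Y{\left(Z \right)} = 0$ ($Y{\left(Z \right)} = 0 Z = 0$)
$z{\left(m,t \right)} = 2 t \left(-6 + m\right)$
$o = \frac{10 i}{3}$ ($o = \frac{\sqrt{-88 + 2 \cdot 1 \left(-6 + 0\right)}}{3} = \frac{\sqrt{-88 + 2 \cdot 1 \left(-6\right)}}{3} = \frac{\sqrt{-88 - 12}}{3} = \frac{\sqrt{-100}}{3} = \frac{10 i}{3} \approx 3.3333 i$)
$\left(W + o\right) + Y{\left(-16 \right)} = \left(126 + \frac{10 i}{3}\right) + 0 = 126 + \frac{10 i}{3}$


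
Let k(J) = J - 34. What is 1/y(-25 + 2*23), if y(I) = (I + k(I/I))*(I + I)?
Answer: -1/504 ≈ -0.0019841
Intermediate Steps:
k(J) = -34 + J
y(I) = 2*I*(-33 + I) (y(I) = (I + (-34 + I/I))*(I + I) = (I + (-34 + 1))*(2*I) = (I - 33)*(2*I) = (-33 + I)*(2*I) = 2*I*(-33 + I))
1/y(-25 + 2*23) = 1/(2*(-25 + 2*23)*(-33 + (-25 + 2*23))) = 1/(2*(-25 + 46)*(-33 + (-25 + 46))) = 1/(2*21*(-33 + 21)) = 1/(2*21*(-12)) = 1/(-504) = -1/504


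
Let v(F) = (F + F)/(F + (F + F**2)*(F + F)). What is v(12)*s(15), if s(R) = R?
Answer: 30/313 ≈ 0.095847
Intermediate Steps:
v(F) = 2*F/(F + 2*F*(F + F**2)) (v(F) = (2*F)/(F + (F + F**2)*(2*F)) = (2*F)/(F + 2*F*(F + F**2)) = 2*F/(F + 2*F*(F + F**2)))
v(12)*s(15) = (2/(1 + 2*12 + 2*12**2))*15 = (2/(1 + 24 + 2*144))*15 = (2/(1 + 24 + 288))*15 = (2/313)*15 = 30/313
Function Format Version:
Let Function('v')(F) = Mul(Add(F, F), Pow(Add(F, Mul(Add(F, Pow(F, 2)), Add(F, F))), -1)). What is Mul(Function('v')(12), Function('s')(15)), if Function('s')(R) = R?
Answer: Rational(30, 313) ≈ 0.095847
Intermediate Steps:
Function('v')(F) = Mul(2, F, Pow(Add(F, Mul(2, F, Add(F, Pow(F, 2)))), -1)) (Function('v')(F) = Mul(Mul(2, F), Pow(Add(F, Mul(Add(F, Pow(F, 2)), Mul(2, F))), -1)) = Mul(Mul(2, F), Pow(Add(F, Mul(2, F, Add(F, Pow(F, 2)))), -1)) = Mul(2, F, Pow(Add(F, Mul(2, F, Add(F, Pow(F, 2)))), -1)))
Mul(Function('v')(12), Function('s')(15)) = Mul(Mul(2, Pow(Add(1, Mul(2, 12), Mul(2, Pow(12, 2))), -1)), 15) = Mul(Mul(2, Pow(Add(1, 24, Mul(2, 144)), -1)), 15) = Mul(Mul(2, Pow(Add(1, 24, 288), -1)), 15) = Mul(Mul(2, Pow(313, -1)), 15) = Mul(Mul(2, Rational(1, 313)), 15) = Mul(Rational(2, 313), 15) = Rational(30, 313)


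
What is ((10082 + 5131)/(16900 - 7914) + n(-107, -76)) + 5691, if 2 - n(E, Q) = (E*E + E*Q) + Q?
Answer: -124099419/8986 ≈ -13810.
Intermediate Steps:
n(E, Q) = 2 - Q - E² - E*Q (n(E, Q) = 2 - ((E*E + E*Q) + Q) = 2 - ((E² + E*Q) + Q) = 2 - (Q + E² + E*Q) = 2 + (-Q - E² - E*Q) = 2 - Q - E² - E*Q)
((10082 + 5131)/(16900 - 7914) + n(-107, -76)) + 5691 = ((10082 + 5131)/(16900 - 7914) + (2 - 1*(-76) - 1*(-107)² - 1*(-107)*(-76))) + 5691 = (15213/8986 + (2 + 76 - 1*11449 - 8132)) + 5691 = (15213*(1/8986) + (2 + 76 - 11449 - 8132)) + 5691 = (15213/8986 - 19503) + 5691 = -175238745/8986 + 5691 = -124099419/8986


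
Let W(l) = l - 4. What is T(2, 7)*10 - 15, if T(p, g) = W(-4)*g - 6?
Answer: -635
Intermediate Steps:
W(l) = -4 + l
T(p, g) = -6 - 8*g (T(p, g) = (-4 - 4)*g - 6 = -8*g - 6 = -6 - 8*g)
T(2, 7)*10 - 15 = (-6 - 8*7)*10 - 15 = (-6 - 56)*10 - 15 = -62*10 - 15 = -620 - 15 = -635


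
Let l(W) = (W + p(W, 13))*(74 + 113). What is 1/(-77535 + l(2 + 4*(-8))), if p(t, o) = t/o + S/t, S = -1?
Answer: -390/32592419 ≈ -1.1966e-5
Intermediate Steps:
p(t, o) = -1/t + t/o (p(t, o) = t/o - 1/t = -1/t + t/o)
l(W) = -187/W + 2618*W/13 (l(W) = (W + (-1/W + W/13))*(74 + 113) = (W + (-1/W + W*(1/13)))*187 = (W + (-1/W + W/13))*187 = (-1/W + 14*W/13)*187 = -187/W + 2618*W/13)
1/(-77535 + l(2 + 4*(-8))) = 1/(-77535 + (-187/(2 + 4*(-8)) + 2618*(2 + 4*(-8))/13)) = 1/(-77535 + (-187/(2 - 32) + 2618*(2 - 32)/13)) = 1/(-77535 + (-187/(-30) + (2618/13)*(-30))) = 1/(-77535 + (-187*(-1/30) - 78540/13)) = 1/(-77535 + (187/30 - 78540/13)) = 1/(-77535 - 2353769/390) = 1/(-32592419/390) = -390/32592419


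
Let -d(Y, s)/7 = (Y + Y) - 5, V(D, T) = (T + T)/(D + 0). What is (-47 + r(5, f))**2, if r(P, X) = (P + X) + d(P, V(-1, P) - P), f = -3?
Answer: 6400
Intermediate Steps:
V(D, T) = 2*T/D (V(D, T) = (2*T)/D = 2*T/D)
d(Y, s) = 35 - 14*Y (d(Y, s) = -7*((Y + Y) - 5) = -7*(2*Y - 5) = -7*(-5 + 2*Y) = 35 - 14*Y)
r(P, X) = 35 + X - 13*P (r(P, X) = (P + X) + (35 - 14*P) = 35 + X - 13*P)
(-47 + r(5, f))**2 = (-47 + (35 - 3 - 13*5))**2 = (-47 + (35 - 3 - 65))**2 = (-47 - 33)**2 = (-80)**2 = 6400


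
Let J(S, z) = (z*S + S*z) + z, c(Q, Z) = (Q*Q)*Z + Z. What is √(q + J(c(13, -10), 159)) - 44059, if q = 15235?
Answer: -44059 + I*√525206 ≈ -44059.0 + 724.71*I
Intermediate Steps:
c(Q, Z) = Z + Z*Q² (c(Q, Z) = Q²*Z + Z = Z*Q² + Z = Z + Z*Q²)
J(S, z) = z + 2*S*z (J(S, z) = (S*z + S*z) + z = 2*S*z + z = z + 2*S*z)
√(q + J(c(13, -10), 159)) - 44059 = √(15235 + 159*(1 + 2*(-10*(1 + 13²)))) - 44059 = √(15235 + 159*(1 + 2*(-10*(1 + 169)))) - 44059 = √(15235 + 159*(1 + 2*(-10*170))) - 44059 = √(15235 + 159*(1 + 2*(-1700))) - 44059 = √(15235 + 159*(1 - 3400)) - 44059 = √(15235 + 159*(-3399)) - 44059 = √(15235 - 540441) - 44059 = √(-525206) - 44059 = I*√525206 - 44059 = -44059 + I*√525206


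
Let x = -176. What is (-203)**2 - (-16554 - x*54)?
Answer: 48259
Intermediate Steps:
(-203)**2 - (-16554 - x*54) = (-203)**2 - (-16554 - (-176)*54) = 41209 - (-16554 - 1*(-9504)) = 41209 - (-16554 + 9504) = 41209 - 1*(-7050) = 41209 + 7050 = 48259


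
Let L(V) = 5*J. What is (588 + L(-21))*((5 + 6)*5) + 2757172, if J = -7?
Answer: 2787587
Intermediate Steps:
L(V) = -35 (L(V) = 5*(-7) = -35)
(588 + L(-21))*((5 + 6)*5) + 2757172 = (588 - 35)*((5 + 6)*5) + 2757172 = 553*(11*5) + 2757172 = 553*55 + 2757172 = 30415 + 2757172 = 2787587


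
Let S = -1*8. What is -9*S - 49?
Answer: 23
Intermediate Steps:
S = -8
-9*S - 49 = -9*(-8) - 49 = 72 - 49 = 23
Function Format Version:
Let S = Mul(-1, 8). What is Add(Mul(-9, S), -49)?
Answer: 23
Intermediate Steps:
S = -8
Add(Mul(-9, S), -49) = Add(Mul(-9, -8), -49) = Add(72, -49) = 23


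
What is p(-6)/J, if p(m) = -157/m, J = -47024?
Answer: -157/282144 ≈ -0.00055645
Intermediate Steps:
p(-6)/J = -157/(-6)/(-47024) = -157*(-⅙)*(-1/47024) = (157/6)*(-1/47024) = -157/282144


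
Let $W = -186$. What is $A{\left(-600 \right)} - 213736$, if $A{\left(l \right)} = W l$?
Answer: $-102136$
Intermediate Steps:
$A{\left(l \right)} = - 186 l$
$A{\left(-600 \right)} - 213736 = \left(-186\right) \left(-600\right) - 213736 = 111600 - 213736 = -102136$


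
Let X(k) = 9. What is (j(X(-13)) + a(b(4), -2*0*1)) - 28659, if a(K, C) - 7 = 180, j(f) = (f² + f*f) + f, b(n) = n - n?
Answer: -28301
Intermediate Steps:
b(n) = 0
j(f) = f + 2*f² (j(f) = (f² + f²) + f = 2*f² + f = f + 2*f²)
a(K, C) = 187 (a(K, C) = 7 + 180 = 187)
(j(X(-13)) + a(b(4), -2*0*1)) - 28659 = (9*(1 + 2*9) + 187) - 28659 = (9*(1 + 18) + 187) - 28659 = (9*19 + 187) - 28659 = (171 + 187) - 28659 = 358 - 28659 = -28301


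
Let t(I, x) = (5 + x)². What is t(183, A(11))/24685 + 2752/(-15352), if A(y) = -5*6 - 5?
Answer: -1352908/9474103 ≈ -0.14280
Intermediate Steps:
A(y) = -35 (A(y) = -30 - 5 = -35)
t(183, A(11))/24685 + 2752/(-15352) = (5 - 35)²/24685 + 2752/(-15352) = (-30)²*(1/24685) + 2752*(-1/15352) = 900*(1/24685) - 344/1919 = 180/4937 - 344/1919 = -1352908/9474103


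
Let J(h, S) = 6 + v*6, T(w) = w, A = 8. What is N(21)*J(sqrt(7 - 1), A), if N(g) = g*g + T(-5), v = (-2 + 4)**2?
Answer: 13080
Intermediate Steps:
v = 4 (v = 2**2 = 4)
J(h, S) = 30 (J(h, S) = 6 + 4*6 = 6 + 24 = 30)
N(g) = -5 + g**2 (N(g) = g*g - 5 = g**2 - 5 = -5 + g**2)
N(21)*J(sqrt(7 - 1), A) = (-5 + 21**2)*30 = (-5 + 441)*30 = 436*30 = 13080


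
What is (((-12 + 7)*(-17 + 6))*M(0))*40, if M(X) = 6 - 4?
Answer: 4400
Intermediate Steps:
M(X) = 2
(((-12 + 7)*(-17 + 6))*M(0))*40 = (((-12 + 7)*(-17 + 6))*2)*40 = (-5*(-11)*2)*40 = (55*2)*40 = 110*40 = 4400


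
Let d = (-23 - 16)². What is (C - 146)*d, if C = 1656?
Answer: 2296710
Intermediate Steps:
d = 1521 (d = (-39)² = 1521)
(C - 146)*d = (1656 - 146)*1521 = 1510*1521 = 2296710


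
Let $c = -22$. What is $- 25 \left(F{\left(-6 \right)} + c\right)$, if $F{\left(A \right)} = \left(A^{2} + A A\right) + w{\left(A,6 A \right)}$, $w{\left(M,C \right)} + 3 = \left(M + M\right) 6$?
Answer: $625$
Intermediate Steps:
$w{\left(M,C \right)} = -3 + 12 M$ ($w{\left(M,C \right)} = -3 + \left(M + M\right) 6 = -3 + 2 M 6 = -3 + 12 M$)
$F{\left(A \right)} = -3 + 2 A^{2} + 12 A$ ($F{\left(A \right)} = \left(A^{2} + A A\right) + \left(-3 + 12 A\right) = \left(A^{2} + A^{2}\right) + \left(-3 + 12 A\right) = 2 A^{2} + \left(-3 + 12 A\right) = -3 + 2 A^{2} + 12 A$)
$- 25 \left(F{\left(-6 \right)} + c\right) = - 25 \left(\left(-3 + 2 \left(-6\right)^{2} + 12 \left(-6\right)\right) - 22\right) = - 25 \left(\left(-3 + 2 \cdot 36 - 72\right) - 22\right) = - 25 \left(\left(-3 + 72 - 72\right) - 22\right) = - 25 \left(-3 - 22\right) = \left(-25\right) \left(-25\right) = 625$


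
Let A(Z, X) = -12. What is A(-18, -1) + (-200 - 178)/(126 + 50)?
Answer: -1245/88 ≈ -14.148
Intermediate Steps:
A(-18, -1) + (-200 - 178)/(126 + 50) = -12 + (-200 - 178)/(126 + 50) = -12 - 378/176 = -12 - 378*1/176 = -12 - 189/88 = -1245/88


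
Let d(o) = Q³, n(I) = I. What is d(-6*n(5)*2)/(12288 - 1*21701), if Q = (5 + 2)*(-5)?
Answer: 42875/9413 ≈ 4.5549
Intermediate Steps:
Q = -35 (Q = 7*(-5) = -35)
d(o) = -42875 (d(o) = (-35)³ = -42875)
d(-6*n(5)*2)/(12288 - 1*21701) = -42875/(12288 - 1*21701) = -42875/(12288 - 21701) = -42875/(-9413) = -42875*(-1/9413) = 42875/9413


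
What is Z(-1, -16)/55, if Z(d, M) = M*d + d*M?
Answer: 32/55 ≈ 0.58182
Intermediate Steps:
Z(d, M) = 2*M*d (Z(d, M) = M*d + M*d = 2*M*d)
Z(-1, -16)/55 = (2*(-16)*(-1))/55 = 32*(1/55) = 32/55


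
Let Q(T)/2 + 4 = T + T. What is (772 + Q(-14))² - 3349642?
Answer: -2848378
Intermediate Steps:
Q(T) = -8 + 4*T (Q(T) = -8 + 2*(T + T) = -8 + 2*(2*T) = -8 + 4*T)
(772 + Q(-14))² - 3349642 = (772 + (-8 + 4*(-14)))² - 3349642 = (772 + (-8 - 56))² - 3349642 = (772 - 64)² - 3349642 = 708² - 3349642 = 501264 - 3349642 = -2848378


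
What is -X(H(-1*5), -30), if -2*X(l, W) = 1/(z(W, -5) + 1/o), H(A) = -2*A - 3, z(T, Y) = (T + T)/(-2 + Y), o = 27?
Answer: 189/3254 ≈ 0.058082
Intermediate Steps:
z(T, Y) = 2*T/(-2 + Y) (z(T, Y) = (2*T)/(-2 + Y) = 2*T/(-2 + Y))
H(A) = -3 - 2*A
X(l, W) = -1/(2*(1/27 - 2*W/7)) (X(l, W) = -1/(2*(2*W/(-2 - 5) + 1/27)) = -1/(2*(2*W/(-7) + 1/27)) = -1/(2*(2*W*(-1/7) + 1/27)) = -1/(2*(-2*W/7 + 1/27)) = -1/(2*(1/27 - 2*W/7)))
-X(H(-1*5), -30) = -189/(2*(-7 + 54*(-30))) = -189/(2*(-7 - 1620)) = -189/(2*(-1627)) = -189*(-1)/(2*1627) = -1*(-189/3254) = 189/3254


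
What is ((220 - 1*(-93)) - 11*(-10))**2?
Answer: 178929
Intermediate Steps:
((220 - 1*(-93)) - 11*(-10))**2 = ((220 + 93) + 110)**2 = (313 + 110)**2 = 423**2 = 178929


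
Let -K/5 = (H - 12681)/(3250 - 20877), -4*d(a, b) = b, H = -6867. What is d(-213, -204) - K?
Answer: 996717/17627 ≈ 56.545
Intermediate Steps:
d(a, b) = -b/4
K = -97740/17627 (K = -5*(-6867 - 12681)/(3250 - 20877) = -(-97740)/(-17627) = -(-97740)*(-1)/17627 = -5*19548/17627 = -97740/17627 ≈ -5.5449)
d(-213, -204) - K = -1/4*(-204) - 1*(-97740/17627) = 51 + 97740/17627 = 996717/17627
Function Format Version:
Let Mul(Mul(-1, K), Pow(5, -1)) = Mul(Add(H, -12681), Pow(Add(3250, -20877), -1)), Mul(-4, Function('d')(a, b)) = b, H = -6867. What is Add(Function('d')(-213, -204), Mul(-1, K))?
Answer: Rational(996717, 17627) ≈ 56.545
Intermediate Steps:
Function('d')(a, b) = Mul(Rational(-1, 4), b)
K = Rational(-97740, 17627) (K = Mul(-5, Mul(Add(-6867, -12681), Pow(Add(3250, -20877), -1))) = Mul(-5, Mul(-19548, Pow(-17627, -1))) = Mul(-5, Mul(-19548, Rational(-1, 17627))) = Mul(-5, Rational(19548, 17627)) = Rational(-97740, 17627) ≈ -5.5449)
Add(Function('d')(-213, -204), Mul(-1, K)) = Add(Mul(Rational(-1, 4), -204), Mul(-1, Rational(-97740, 17627))) = Add(51, Rational(97740, 17627)) = Rational(996717, 17627)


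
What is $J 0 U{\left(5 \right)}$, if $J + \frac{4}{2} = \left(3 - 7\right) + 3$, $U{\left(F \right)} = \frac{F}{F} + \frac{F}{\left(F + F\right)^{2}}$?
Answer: $0$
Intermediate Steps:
$U{\left(F \right)} = 1 + \frac{1}{4 F}$ ($U{\left(F \right)} = 1 + \frac{F}{\left(2 F\right)^{2}} = 1 + \frac{F}{4 F^{2}} = 1 + F \frac{1}{4 F^{2}} = 1 + \frac{1}{4 F}$)
$J = -3$ ($J = -2 + \left(\left(3 - 7\right) + 3\right) = -2 + \left(-4 + 3\right) = -2 - 1 = -3$)
$J 0 U{\left(5 \right)} = \left(-3\right) 0 \frac{\frac{1}{4} + 5}{5} = 0 \cdot \frac{1}{5} \cdot \frac{21}{4} = 0 \cdot \frac{21}{20} = 0$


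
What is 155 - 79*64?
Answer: -4901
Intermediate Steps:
155 - 79*64 = 155 - 5056 = -4901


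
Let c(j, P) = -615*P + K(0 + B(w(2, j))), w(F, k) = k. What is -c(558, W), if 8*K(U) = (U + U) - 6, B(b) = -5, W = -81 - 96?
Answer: -108853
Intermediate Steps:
W = -177
K(U) = -¾ + U/4 (K(U) = ((U + U) - 6)/8 = (2*U - 6)/8 = (-6 + 2*U)/8 = -¾ + U/4)
c(j, P) = -2 - 615*P (c(j, P) = -615*P + (-¾ + (0 - 5)/4) = -615*P + (-¾ + (¼)*(-5)) = -615*P + (-¾ - 5/4) = -615*P - 2 = -2 - 615*P)
-c(558, W) = -(-2 - 615*(-177)) = -(-2 + 108855) = -1*108853 = -108853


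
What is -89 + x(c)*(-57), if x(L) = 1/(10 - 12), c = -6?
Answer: -121/2 ≈ -60.500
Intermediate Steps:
x(L) = -1/2 (x(L) = 1/(-2) = -1/2)
-89 + x(c)*(-57) = -89 - 1/2*(-57) = -89 + 57/2 = -121/2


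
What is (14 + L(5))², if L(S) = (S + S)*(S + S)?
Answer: 12996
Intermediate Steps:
L(S) = 4*S² (L(S) = (2*S)*(2*S) = 4*S²)
(14 + L(5))² = (14 + 4*5²)² = (14 + 4*25)² = (14 + 100)² = 114² = 12996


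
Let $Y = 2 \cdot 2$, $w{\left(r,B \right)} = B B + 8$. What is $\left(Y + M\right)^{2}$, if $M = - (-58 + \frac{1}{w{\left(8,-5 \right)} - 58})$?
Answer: $\frac{2405601}{625} \approx 3849.0$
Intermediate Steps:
$w{\left(r,B \right)} = 8 + B^{2}$ ($w{\left(r,B \right)} = B^{2} + 8 = 8 + B^{2}$)
$Y = 4$
$M = \frac{1451}{25}$ ($M = - (-58 + \frac{1}{\left(8 + \left(-5\right)^{2}\right) - 58}) = - (-58 + \frac{1}{\left(8 + 25\right) - 58}) = - (-58 + \frac{1}{33 - 58}) = - (-58 + \frac{1}{-25}) = - (-58 - \frac{1}{25}) = \left(-1\right) \left(- \frac{1451}{25}\right) = \frac{1451}{25} \approx 58.04$)
$\left(Y + M\right)^{2} = \left(4 + \frac{1451}{25}\right)^{2} = \left(\frac{1551}{25}\right)^{2} = \frac{2405601}{625}$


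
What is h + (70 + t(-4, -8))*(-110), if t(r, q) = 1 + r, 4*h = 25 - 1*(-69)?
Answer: -14693/2 ≈ -7346.5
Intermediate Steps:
h = 47/2 (h = (25 - 1*(-69))/4 = (25 + 69)/4 = (1/4)*94 = 47/2 ≈ 23.500)
h + (70 + t(-4, -8))*(-110) = 47/2 + (70 + (1 - 4))*(-110) = 47/2 + (70 - 3)*(-110) = 47/2 + 67*(-110) = 47/2 - 7370 = -14693/2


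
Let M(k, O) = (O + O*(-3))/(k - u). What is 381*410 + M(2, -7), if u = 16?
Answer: 156209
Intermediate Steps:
M(k, O) = -2*O/(-16 + k) (M(k, O) = (O + O*(-3))/(k - 1*16) = (O - 3*O)/(k - 16) = (-2*O)/(-16 + k) = -2*O/(-16 + k))
381*410 + M(2, -7) = 381*410 - 2*(-7)/(-16 + 2) = 156210 - 2*(-7)/(-14) = 156210 - 2*(-7)*(-1/14) = 156210 - 1 = 156209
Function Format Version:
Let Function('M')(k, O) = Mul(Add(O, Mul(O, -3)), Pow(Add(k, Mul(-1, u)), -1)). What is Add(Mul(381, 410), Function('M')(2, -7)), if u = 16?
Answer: 156209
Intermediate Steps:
Function('M')(k, O) = Mul(-2, O, Pow(Add(-16, k), -1)) (Function('M')(k, O) = Mul(Add(O, Mul(O, -3)), Pow(Add(k, Mul(-1, 16)), -1)) = Mul(Add(O, Mul(-3, O)), Pow(Add(k, -16), -1)) = Mul(Mul(-2, O), Pow(Add(-16, k), -1)) = Mul(-2, O, Pow(Add(-16, k), -1)))
Add(Mul(381, 410), Function('M')(2, -7)) = Add(Mul(381, 410), Mul(-2, -7, Pow(Add(-16, 2), -1))) = Add(156210, Mul(-2, -7, Pow(-14, -1))) = Add(156210, Mul(-2, -7, Rational(-1, 14))) = Add(156210, -1) = 156209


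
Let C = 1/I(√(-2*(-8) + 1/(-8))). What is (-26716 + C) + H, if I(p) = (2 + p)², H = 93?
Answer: -240271303/9025 - 64*√254/9025 ≈ -26623.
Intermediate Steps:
C = (2 + √254/4)⁻² (C = 1/((2 + √(-2*(-8) + 1/(-8)))²) = 1/((2 + √(16 - ⅛))²) = 1/((2 + √(127/8))²) = 1/((2 + √254/4)²) = (2 + √254/4)⁻² ≈ 0.027923)
(-26716 + C) + H = (-26716 + 16/(8 + √254)²) + 93 = -26623 + 16/(8 + √254)²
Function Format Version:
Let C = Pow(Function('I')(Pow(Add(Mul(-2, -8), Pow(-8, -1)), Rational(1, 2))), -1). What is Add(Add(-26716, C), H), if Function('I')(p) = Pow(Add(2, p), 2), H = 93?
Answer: Add(Rational(-240271303, 9025), Mul(Rational(-64, 9025), Pow(254, Rational(1, 2)))) ≈ -26623.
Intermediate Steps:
C = Pow(Add(2, Mul(Rational(1, 4), Pow(254, Rational(1, 2)))), -2) (C = Pow(Pow(Add(2, Pow(Add(Mul(-2, -8), Pow(-8, -1)), Rational(1, 2))), 2), -1) = Pow(Pow(Add(2, Pow(Add(16, Rational(-1, 8)), Rational(1, 2))), 2), -1) = Pow(Pow(Add(2, Pow(Rational(127, 8), Rational(1, 2))), 2), -1) = Pow(Pow(Add(2, Mul(Rational(1, 4), Pow(254, Rational(1, 2)))), 2), -1) = Pow(Add(2, Mul(Rational(1, 4), Pow(254, Rational(1, 2)))), -2) ≈ 0.027923)
Add(Add(-26716, C), H) = Add(Add(-26716, Mul(16, Pow(Add(8, Pow(254, Rational(1, 2))), -2))), 93) = Add(-26623, Mul(16, Pow(Add(8, Pow(254, Rational(1, 2))), -2)))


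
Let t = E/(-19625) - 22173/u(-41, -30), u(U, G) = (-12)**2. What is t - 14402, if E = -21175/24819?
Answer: -4537486463983/311726640 ≈ -14556.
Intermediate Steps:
u(U, G) = 144
E = -21175/24819 (E = -21175*1/24819 = -21175/24819 ≈ -0.85318)
t = -47999394703/311726640 (t = -21175/24819/(-19625) - 22173/144 = -21175/24819*(-1/19625) - 22173*1/144 = 847/19482915 - 7391/48 = -47999394703/311726640 ≈ -153.98)
t - 14402 = -47999394703/311726640 - 14402 = -4537486463983/311726640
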